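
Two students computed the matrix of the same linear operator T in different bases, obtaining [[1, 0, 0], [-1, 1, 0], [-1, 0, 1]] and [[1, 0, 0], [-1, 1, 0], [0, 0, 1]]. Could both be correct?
Two matrices over a field are similar if and only if they have the same invariant factors.

Both A and B have characteristic polynomial (x - 1)^3 and minimal polynomial (x - 1)^2. Computing further, both have invariant factors x - 1, (x - 1)^2. Hence A and B are similar.

Yes.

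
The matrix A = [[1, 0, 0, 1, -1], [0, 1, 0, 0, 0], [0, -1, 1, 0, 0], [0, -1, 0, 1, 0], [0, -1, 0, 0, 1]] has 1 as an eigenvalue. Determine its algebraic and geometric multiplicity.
algebraic multiplicity 5, geometric multiplicity 3

The characteristic polynomial is (x - 1)^5, so the factor x - 1 appears with exponent 5: the algebraic multiplicity is 5.

rank(A - I) = 2, so the eigenspace has dimension 5 - 2 = 3: the geometric multiplicity is 3.

Since 3 < 5, A is not diagonalizable.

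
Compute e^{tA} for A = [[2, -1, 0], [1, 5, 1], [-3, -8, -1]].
e^{tA} = [[(2 - t^2)*e^{2*t}/2, t*(-3*t - 2)*e^{2*t}/2, -t^2*e^{2*t}/2], [t*e^{2*t}, (3*t + 1)*e^{2*t}, t*e^{2*t}], [t*(t - 6)*e^{2*t}/2, t*(3*t - 16)*e^{2*t}/2, (t^2 - 6*t + 2)*e^{2*t}/2]]

A has Jordan form J = [[2, 1, 0], [0, 2, 1], [0, 0, 2]] with A = PJP^{-1}, so e^{tA} = P e^{tJ} P^{-1}.

For a Jordan block J_k(λ), e^{tJ_k(λ)} = e^{λt} · (I + tN + t^2 N^2/2! + ... + t^{k-1} N^{k-1}/(k-1)!) where N is the nilpotent superdiagonal part.

Assembling the blocks and conjugating back gives the entries of e^{tA} as shown above.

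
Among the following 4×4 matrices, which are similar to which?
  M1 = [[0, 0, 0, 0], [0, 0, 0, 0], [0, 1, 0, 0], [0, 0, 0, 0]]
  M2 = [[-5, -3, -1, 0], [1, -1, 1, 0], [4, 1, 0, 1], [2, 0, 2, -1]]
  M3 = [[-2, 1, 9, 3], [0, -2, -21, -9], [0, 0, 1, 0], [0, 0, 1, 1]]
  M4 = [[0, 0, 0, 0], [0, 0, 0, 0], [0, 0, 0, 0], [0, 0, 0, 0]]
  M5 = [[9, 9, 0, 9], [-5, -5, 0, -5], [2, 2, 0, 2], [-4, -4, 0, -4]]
4 classes: {M1, M5}, {M2}, {M3}, {M4}

Characteristic polynomials: χ_{M1} = x^4, χ_{M2} = (x + 1)^3(x + 4), χ_{M3} = (x - 1)^2(x + 2)^2, χ_{M4} = x^4, χ_{M5} = x^4.

{M1, M5}: invariant factors x, x, x^2.

{M2}: invariant factors (x + 1)^3(x + 4).

{M3}: invariant factors (x - 1)^2(x + 2)^2.

{M4}: invariant factors x, x, x, x.

Matrices are similar if and only if their invariant-factor lists agree; the partition into similarity classes is {M1, M5}, {M2}, {M3}, {M4}.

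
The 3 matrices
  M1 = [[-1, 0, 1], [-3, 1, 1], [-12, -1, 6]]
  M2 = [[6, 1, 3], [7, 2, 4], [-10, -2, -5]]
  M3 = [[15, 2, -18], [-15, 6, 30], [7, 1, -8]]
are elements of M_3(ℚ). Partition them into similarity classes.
3 classes: {M1}, {M2}, {M3}

Characteristic polynomials: χ_{M1} = (x - 2)^3, χ_{M2} = (x - 1)^3, χ_{M3} = (x - 6)^2(x - 1).

{M1}: invariant factors (x - 2)^3.

{M2}: invariant factors (x - 1)^3.

{M3}: invariant factors (x - 6)^2(x - 1).

Matrices are similar if and only if their invariant-factor lists agree; the partition into similarity classes is {M1}, {M2}, {M3}.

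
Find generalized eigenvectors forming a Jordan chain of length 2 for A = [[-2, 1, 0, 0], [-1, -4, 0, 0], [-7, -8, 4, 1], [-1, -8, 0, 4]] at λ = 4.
We seek v_1 ∈ ker((A - 4I)^2) \ ker(A - 4I), then set v_{i+1} = (A - 4I) v_i.

One such chain is v_1 = [[0, 0, -2, 1]]^T, v_2 = [[0, 0, 1, 0]]^T. Check: (A - 4I) v_2 = [[0, 0, 0, 0]]^T = 0.

v_1 = [[0, 0, -2, 1]]^T, v_2 = [[0, 0, 1, 0]]^T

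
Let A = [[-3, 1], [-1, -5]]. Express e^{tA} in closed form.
A has Jordan form J = [[-4, 1], [0, -4]] with A = PJP^{-1}, so e^{tA} = P e^{tJ} P^{-1}.

For a Jordan block J_k(λ), e^{tJ_k(λ)} = e^{λt} · (I + tN + t^2 N^2/2! + ... + t^{k-1} N^{k-1}/(k-1)!) where N is the nilpotent superdiagonal part.

Assembling the blocks and conjugating back gives the entries of e^{tA} as shown above.

e^{tA} = [[(t + 1)*e^{-4*t}, t*e^{-4*t}], [-t*e^{-4*t}, (1 - t)*e^{-4*t}]]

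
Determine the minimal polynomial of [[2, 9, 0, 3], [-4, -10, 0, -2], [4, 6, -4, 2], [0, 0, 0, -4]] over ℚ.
m_A(x) = (x + 4)^2

The characteristic polynomial factors as (x + 4)^4. The minimal polynomial is ∏(x - λ)^{k_λ} where k_λ is the size of the largest Jordan block at λ.

For λ = -4: rank(A + 4I) = 1, and the largest Jordan block has size 2 (the smallest k with rank((A + 4I)^k) = rank((A + 4I)^(k+1))).

So m_A(x) = (x + 4)^2.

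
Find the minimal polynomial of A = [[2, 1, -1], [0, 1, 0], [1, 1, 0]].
m_A(x) = (x - 1)^2

The characteristic polynomial factors as (x - 1)^3. The minimal polynomial is ∏(x - λ)^{k_λ} where k_λ is the size of the largest Jordan block at λ.

For λ = 1: rank(A - I) = 1, and the largest Jordan block has size 2 (the smallest k with rank((A - I)^k) = rank((A - I)^(k+1))).

So m_A(x) = (x - 1)^2.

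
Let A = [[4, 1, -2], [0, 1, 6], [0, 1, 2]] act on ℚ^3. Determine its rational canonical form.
R = [[4, 0, 0], [0, 0, 4], [0, 1, 3]]

The invariant factors of A (the non-unit diagonal entries of the Smith normal form of xI - A over ℚ[x]) are x - 4, (x - 4)(x + 1), each dividing the next. The characteristic polynomial is their product, (x - 4)^2(x + 1).

The rational canonical form is the block-diagonal matrix of companion matrices C(f_i):
R = [[4, 0, 0], [0, 0, 4], [0, 1, 3]].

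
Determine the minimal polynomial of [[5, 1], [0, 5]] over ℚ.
The characteristic polynomial factors as (x - 5)^2. The minimal polynomial is ∏(x - λ)^{k_λ} where k_λ is the size of the largest Jordan block at λ.

For λ = 5: rank(A - 5I) = 1, and the largest Jordan block has size 2 (the smallest k with rank((A - 5I)^k) = rank((A - 5I)^(k+1))).

So m_A(x) = (x - 5)^2.

m_A(x) = (x - 5)^2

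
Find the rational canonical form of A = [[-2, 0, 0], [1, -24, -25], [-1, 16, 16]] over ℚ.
The invariant factors of A (the non-unit diagonal entries of the Smith normal form of xI - A over ℚ[x]) are (x + 2)(x + 4)^2, each dividing the next. The characteristic polynomial is their product, (x + 2)(x + 4)^2.

The rational canonical form is the block-diagonal matrix of companion matrices C(f_i):
R = [[0, 0, -32], [1, 0, -32], [0, 1, -10]].

R = [[0, 0, -32], [1, 0, -32], [0, 1, -10]]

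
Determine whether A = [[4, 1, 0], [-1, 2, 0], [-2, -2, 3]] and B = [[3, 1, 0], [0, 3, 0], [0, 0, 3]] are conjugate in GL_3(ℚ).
Yes.

Two matrices over a field are similar if and only if they have the same invariant factors.

Both A and B have characteristic polynomial (x - 3)^3 and minimal polynomial (x - 3)^2. Computing further, both have invariant factors x - 3, (x - 3)^2. Hence A and B are similar.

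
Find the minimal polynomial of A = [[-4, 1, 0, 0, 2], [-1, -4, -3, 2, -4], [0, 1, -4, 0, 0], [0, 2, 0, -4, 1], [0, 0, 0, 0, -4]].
The characteristic polynomial factors as (x + 4)^5. The minimal polynomial is ∏(x - λ)^{k_λ} where k_λ is the size of the largest Jordan block at λ.

For λ = -4: rank(A + 4I) = 3, and the largest Jordan block has size 3 (the smallest k with rank((A + 4I)^k) = rank((A + 4I)^(k+1))).

So m_A(x) = (x + 4)^3.

m_A(x) = (x + 4)^3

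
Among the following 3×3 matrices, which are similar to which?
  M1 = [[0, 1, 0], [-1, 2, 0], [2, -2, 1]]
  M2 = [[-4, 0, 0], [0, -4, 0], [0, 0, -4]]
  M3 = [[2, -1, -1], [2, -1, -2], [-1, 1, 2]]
Characteristic polynomials: χ_{M1} = (x - 1)^3, χ_{M2} = (x + 4)^3, χ_{M3} = (x - 1)^3.

{M1, M3}: invariant factors x - 1, (x - 1)^2.

{M2}: invariant factors x + 4, x + 4, x + 4.

Matrices are similar if and only if their invariant-factor lists agree; the partition into similarity classes is {M1, M3}, {M2}.

2 classes: {M1, M3}, {M2}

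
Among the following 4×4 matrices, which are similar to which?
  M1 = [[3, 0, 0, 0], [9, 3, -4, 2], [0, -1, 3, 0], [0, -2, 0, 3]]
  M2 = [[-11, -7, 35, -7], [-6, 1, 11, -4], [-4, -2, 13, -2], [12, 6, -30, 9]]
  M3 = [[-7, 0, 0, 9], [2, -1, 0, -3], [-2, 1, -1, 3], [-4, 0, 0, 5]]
Characteristic polynomials: χ_{M1} = (x - 3)^4, χ_{M2} = (x - 3)^4, χ_{M3} = (x + 1)^4.

{M1, M2}: invariant factors x - 3, (x - 3)^3.

{M3}: invariant factors x + 1, (x + 1)^3.

Matrices are similar if and only if their invariant-factor lists agree; the partition into similarity classes is {M1, M2}, {M3}.

2 classes: {M1, M2}, {M3}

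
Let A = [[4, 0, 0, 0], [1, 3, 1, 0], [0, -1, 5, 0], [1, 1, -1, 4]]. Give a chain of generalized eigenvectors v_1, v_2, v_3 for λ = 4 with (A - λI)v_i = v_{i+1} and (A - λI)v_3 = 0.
v_1 = [[1, 1, 1, -1]]^T, v_2 = [[0, 1, 0, 1]]^T, v_3 = [[0, -1, -1, 1]]^T

We seek v_1 ∈ ker((A - 4I)^3) \ ker((A - 4I)^2), then set v_{i+1} = (A - 4I) v_i.

One such chain is v_1 = [[1, 1, 1, -1]]^T, v_2 = [[0, 1, 0, 1]]^T, v_3 = [[0, -1, -1, 1]]^T. Check: (A - 4I) v_3 = [[0, 0, 0, 0]]^T = 0.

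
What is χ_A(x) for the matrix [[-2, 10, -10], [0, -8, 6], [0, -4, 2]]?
χ_A(x) = (x + 2)^2(x + 4)

xI - A = [[x + 2, -10, 10], [0, x + 8, -6], [0, 4, x - 2]].

Expanding det(xI - A) along the first row:
det(xI - A) = + (x + 2)·det([[x + 8, -6], [4, x - 2]]) - (-10)·det([[0, -6], [0, x - 2]]) + (10)·det([[0, x + 8], [0, 4]]).

Evaluating gives χ_A(x) = x^3 + 8x^2 + 20x + 16 = (x + 2)^2(x + 4).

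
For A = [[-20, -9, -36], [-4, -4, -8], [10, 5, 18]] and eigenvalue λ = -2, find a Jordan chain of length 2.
v_1 = [[4, 1, -2]]^T, v_2 = [[-9, -2, 5]]^T

We seek v_1 ∈ ker((A + 2I)^2) \ ker(A + 2I), then set v_{i+1} = (A + 2I) v_i.

One such chain is v_1 = [[4, 1, -2]]^T, v_2 = [[-9, -2, 5]]^T. Check: (A + 2I) v_2 = [[0, 0, 0]]^T = 0.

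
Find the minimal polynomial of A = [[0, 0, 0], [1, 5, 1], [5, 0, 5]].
The characteristic polynomial factors as x(x - 5)^2. The minimal polynomial is ∏(x - λ)^{k_λ} where k_λ is the size of the largest Jordan block at λ.

For λ = 0: rank(A) = 2, and the largest Jordan block has size 1 (the smallest k with rank(A^k) = rank(A^(k+1))).
For λ = 5: rank(A - 5I) = 2, and the largest Jordan block has size 2 (the smallest k with rank((A - 5I)^k) = rank((A - 5I)^(k+1))).

So m_A(x) = x(x - 5)^2.

m_A(x) = x(x - 5)^2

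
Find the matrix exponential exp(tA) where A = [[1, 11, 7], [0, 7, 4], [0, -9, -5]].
A has Jordan form J = [[1, 1, 0], [0, 1, 1], [0, 0, 1]] with A = PJP^{-1}, so e^{tA} = P e^{tJ} P^{-1}.

For a Jordan block J_k(λ), e^{tJ_k(λ)} = e^{λt} · (I + tN + t^2 N^2/2! + ... + t^{k-1} N^{k-1}/(k-1)!) where N is the nilpotent superdiagonal part.

Assembling the blocks and conjugating back gives the entries of e^{tA} as shown above.

e^{tA} = [[e^{t}, t*(3*t + 22)*e^{t}/2, t*(t + 7)*e^{t}], [0, (6*t + 1)*e^{t}, 4*t*e^{t}], [0, -9*t*e^{t}, (1 - 6*t)*e^{t}]]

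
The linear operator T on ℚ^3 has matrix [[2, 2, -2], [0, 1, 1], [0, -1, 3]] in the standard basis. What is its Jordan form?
J = [[2, 1, 0], [0, 2, 0], [0, 0, 2]]

The characteristic polynomial is det(xI - A) = (x - 2)^3, so the eigenvalues are 2 (algebraic multiplicity 3).

For λ = 2: rank(A - 2I) = 1, rank((A - 2I)^2) = 0. The eigenspace has dimension 3 - 1 = 2, so there are 2 Jordan blocks; the rank sequence gives block sizes [2, 1].

Assembling the blocks gives the Jordan form J above.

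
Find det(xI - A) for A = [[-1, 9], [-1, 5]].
xI - A = [[x + 1, -9], [1, x - 5]].

Expanding det(xI - A) along the first row:
det(xI - A) = + (x + 1)·det([[x - 5]]) - (-9)·det([[1]]).

Evaluating gives χ_A(x) = x^2 - 4x + 4 = (x - 2)^2.

χ_A(x) = (x - 2)^2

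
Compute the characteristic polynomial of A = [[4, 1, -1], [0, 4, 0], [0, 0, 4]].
χ_A(x) = (x - 4)^3

xI - A = [[x - 4, -1, 1], [0, x - 4, 0], [0, 0, x - 4]].

Expanding det(xI - A) along the first row:
det(xI - A) = + (x - 4)·det([[x - 4, 0], [0, x - 4]]) - (-1)·det([[0, 0], [0, x - 4]]) + (1)·det([[0, x - 4], [0, 0]]).

Evaluating gives χ_A(x) = x^3 - 12x^2 + 48x - 64 = (x - 4)^3.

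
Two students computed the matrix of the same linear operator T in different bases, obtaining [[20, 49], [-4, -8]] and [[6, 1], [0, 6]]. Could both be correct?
Two matrices over a field are similar if and only if they have the same invariant factors.

Both A and B have characteristic polynomial (x - 6)^2 and minimal polynomial (x - 6)^2. Computing further, both have invariant factors (x - 6)^2. Hence A and B are similar.

Yes.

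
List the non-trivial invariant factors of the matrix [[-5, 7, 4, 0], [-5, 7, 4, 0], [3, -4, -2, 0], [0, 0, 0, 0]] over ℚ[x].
x, x^3

The Jordan structure of A has elementary divisors x^3, x. Arranging the block sizes at each eigenvalue in decreasing order and taking row products gives the invariant factors.

Invariant factors (smallest first, each dividing the next): x, x^3.

Check: the last factor x^3 is the minimal polynomial, and the product x^4 is the characteristic polynomial.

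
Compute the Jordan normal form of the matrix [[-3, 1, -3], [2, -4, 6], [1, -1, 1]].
J = [[-2, 1, 0], [0, -2, 0], [0, 0, -2]]

The characteristic polynomial is det(xI - A) = (x + 2)^3, so the eigenvalues are -2 (algebraic multiplicity 3).

For λ = -2: rank(A + 2I) = 1, rank((A + 2I)^2) = 0. The eigenspace has dimension 3 - 1 = 2, so there are 2 Jordan blocks; the rank sequence gives block sizes [2, 1].

Assembling the blocks gives the Jordan form J above.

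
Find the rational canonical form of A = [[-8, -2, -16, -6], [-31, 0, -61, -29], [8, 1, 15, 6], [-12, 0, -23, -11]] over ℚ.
R = [[0, 0, 0, 16], [1, 0, 0, 20], [0, 1, 0, 4], [0, 0, 1, -4]]

The invariant factors of A (the non-unit diagonal entries of the Smith normal form of xI - A over ℚ[x]) are (x + 4)(x^3 - 4x - 4), each dividing the next. The characteristic polynomial is their product, (x + 4)(x^3 - 4x - 4).

The rational canonical form is the block-diagonal matrix of companion matrices C(f_i):
R = [[0, 0, 0, 16], [1, 0, 0, 20], [0, 1, 0, 4], [0, 0, 1, -4]].

Note the characteristic polynomial does not split into linear factors over ℚ, so A has no Jordan form over ℚ; the rational canonical form exists over any field.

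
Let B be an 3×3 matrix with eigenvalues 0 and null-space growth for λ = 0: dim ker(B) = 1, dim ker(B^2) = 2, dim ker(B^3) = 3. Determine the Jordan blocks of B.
λ = 0: successive nullity increments [1, 1, 1] count blocks of size ≥ k; block sizes are [3].

Jordan blocks: (0, 3)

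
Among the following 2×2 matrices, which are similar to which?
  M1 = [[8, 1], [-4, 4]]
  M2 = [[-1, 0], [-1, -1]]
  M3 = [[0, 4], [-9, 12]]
2 classes: {M1, M3}, {M2}

Characteristic polynomials: χ_{M1} = (x - 6)^2, χ_{M2} = (x + 1)^2, χ_{M3} = (x - 6)^2.

{M1, M3}: invariant factors (x - 6)^2.

{M2}: invariant factors (x + 1)^2.

Matrices are similar if and only if their invariant-factor lists agree; the partition into similarity classes is {M1, M3}, {M2}.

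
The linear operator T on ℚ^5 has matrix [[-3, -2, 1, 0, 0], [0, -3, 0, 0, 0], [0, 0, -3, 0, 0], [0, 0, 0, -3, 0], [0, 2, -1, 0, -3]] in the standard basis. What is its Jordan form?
The characteristic polynomial is det(xI - A) = (x + 3)^5, so the eigenvalues are -3 (algebraic multiplicity 5).

For λ = -3: rank(A + 3I) = 1, rank((A + 3I)^2) = 0. The eigenspace has dimension 5 - 1 = 4, so there are 4 Jordan blocks; the rank sequence gives block sizes [2, 1, 1, 1].

Assembling the blocks gives the Jordan form J above.

J = [[-3, 1, 0, 0, 0], [0, -3, 0, 0, 0], [0, 0, -3, 0, 0], [0, 0, 0, -3, 0], [0, 0, 0, 0, -3]]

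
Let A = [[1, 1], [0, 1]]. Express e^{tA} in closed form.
e^{tA} = [[e^{t}, t*e^{t}], [0, e^{t}]]

A has Jordan form J = [[1, 1], [0, 1]] with A = PJP^{-1}, so e^{tA} = P e^{tJ} P^{-1}.

For a Jordan block J_k(λ), e^{tJ_k(λ)} = e^{λt} · (I + tN + t^2 N^2/2! + ... + t^{k-1} N^{k-1}/(k-1)!) where N is the nilpotent superdiagonal part.

Assembling the blocks and conjugating back gives the entries of e^{tA} as shown above.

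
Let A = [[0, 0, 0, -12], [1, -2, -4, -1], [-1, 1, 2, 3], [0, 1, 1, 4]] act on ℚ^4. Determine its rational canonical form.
The invariant factors of A (the non-unit diagonal entries of the Smith normal form of xI - A over ℚ[x]) are (x - 4)(x^3 - 2x - 3), each dividing the next. The characteristic polynomial is their product, (x - 4)(x^3 - 2x - 3).

The rational canonical form is the block-diagonal matrix of companion matrices C(f_i):
R = [[0, 0, 0, -12], [1, 0, 0, -5], [0, 1, 0, 2], [0, 0, 1, 4]].

Note the characteristic polynomial does not split into linear factors over ℚ, so A has no Jordan form over ℚ; the rational canonical form exists over any field.

R = [[0, 0, 0, -12], [1, 0, 0, -5], [0, 1, 0, 2], [0, 0, 1, 4]]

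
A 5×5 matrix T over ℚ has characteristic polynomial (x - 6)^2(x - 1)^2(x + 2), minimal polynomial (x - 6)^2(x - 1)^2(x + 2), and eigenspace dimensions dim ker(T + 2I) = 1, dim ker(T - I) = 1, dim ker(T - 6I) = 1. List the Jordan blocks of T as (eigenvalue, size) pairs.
λ = -2: algebraic multiplicity 1 (exponent in χ_T), largest block size 1 (exponent in m_T), 1 block (geometric multiplicity). This forces block sizes [1].
λ = 1: algebraic multiplicity 2 (exponent in χ_T), largest block size 2 (exponent in m_T), 1 block (geometric multiplicity). This forces block sizes [2].
λ = 6: algebraic multiplicity 2 (exponent in χ_T), largest block size 2 (exponent in m_T), 1 block (geometric multiplicity). This forces block sizes [2].

Jordan blocks: (-2, 1), (1, 2), (6, 2)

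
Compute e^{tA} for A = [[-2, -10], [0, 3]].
e^{tA} = [[e^{-2*t}, 2*(1 - e^{5*t})*e^{-2*t}], [0, e^{3*t}]]

A has Jordan form J = [[-2, 0], [0, 3]] with A = PJP^{-1}, so e^{tA} = P e^{tJ} P^{-1}.

For a Jordan block J_k(λ), e^{tJ_k(λ)} = e^{λt} · (I + tN + t^2 N^2/2! + ... + t^{k-1} N^{k-1}/(k-1)!) where N is the nilpotent superdiagonal part.

Assembling the blocks and conjugating back gives the entries of e^{tA} as shown above.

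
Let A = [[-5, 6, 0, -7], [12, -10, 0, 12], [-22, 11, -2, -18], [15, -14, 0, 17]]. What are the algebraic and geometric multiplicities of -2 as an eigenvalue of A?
algebraic multiplicity 2, geometric multiplicity 1

The characteristic polynomial is (x - 2)^2(x + 2)^2, so the factor x + 2 appears with exponent 2: the algebraic multiplicity is 2.

rank(A + 2I) = 3, so the eigenspace has dimension 4 - 3 = 1: the geometric multiplicity is 1.

Since 1 < 2, A is not diagonalizable.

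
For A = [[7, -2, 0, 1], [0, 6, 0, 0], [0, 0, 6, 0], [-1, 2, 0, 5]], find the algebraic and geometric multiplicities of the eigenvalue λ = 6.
The characteristic polynomial is (x - 6)^4, so the factor x - 6 appears with exponent 4: the algebraic multiplicity is 4.

rank(A - 6I) = 1, so the eigenspace has dimension 4 - 1 = 3: the geometric multiplicity is 3.

Since 3 < 4, A is not diagonalizable.

algebraic multiplicity 4, geometric multiplicity 3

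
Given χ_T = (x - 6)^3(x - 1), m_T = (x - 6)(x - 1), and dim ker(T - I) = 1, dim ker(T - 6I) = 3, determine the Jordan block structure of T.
λ = 1: algebraic multiplicity 1 (exponent in χ_T), largest block size 1 (exponent in m_T), 1 block (geometric multiplicity). This forces block sizes [1].
λ = 6: algebraic multiplicity 3 (exponent in χ_T), largest block size 1 (exponent in m_T), 3 blocks (geometric multiplicity). These force block sizes [1, 1, 1].

Jordan blocks: (1, 1), (6, 1), (6, 1), (6, 1)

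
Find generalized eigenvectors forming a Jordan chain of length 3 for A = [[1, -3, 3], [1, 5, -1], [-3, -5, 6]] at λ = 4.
We seek v_1 ∈ ker((A - 4I)^3) \ ker((A - 4I)^2), then set v_{i+1} = (A - 4I) v_i.

One such chain is v_1 = [[8, -3, 5]]^T, v_2 = [[0, 0, 1]]^T, v_3 = [[3, -1, 2]]^T. Check: (A - 4I) v_3 = [[0, 0, 0]]^T = 0.

v_1 = [[8, -3, 5]]^T, v_2 = [[0, 0, 1]]^T, v_3 = [[3, -1, 2]]^T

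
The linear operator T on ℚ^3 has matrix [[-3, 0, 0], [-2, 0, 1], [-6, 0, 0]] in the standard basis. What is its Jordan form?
The characteristic polynomial is det(xI - A) = x^2(x + 3), so the eigenvalues are -3 (algebraic multiplicity 1), 0 (algebraic multiplicity 2).

For λ = -3: algebraic multiplicity 1 gives one 1×1 block.

For λ = 0: rank(A) = 2, rank(A^2) = 1. The eigenspace has dimension 3 - 2 = 1, so there is 1 Jordan block; the rank sequence gives block sizes [2].

Assembling the blocks gives the Jordan form J above.

J = [[-3, 0, 0], [0, 0, 1], [0, 0, 0]]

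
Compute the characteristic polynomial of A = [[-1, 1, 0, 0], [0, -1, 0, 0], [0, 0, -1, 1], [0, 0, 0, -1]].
xI - A = [[x + 1, -1, 0, 0], [0, x + 1, 0, 0], [0, 0, x + 1, -1], [0, 0, 0, x + 1]].

Expanding det(xI - A) along the first row:
det(xI - A) = + (x + 1)·det([[x + 1, 0, 0], [0, x + 1, -1], [0, 0, x + 1]]) - (-1)·det([[0, 0, 0], [0, x + 1, -1], [0, 0, x + 1]]) + (0)·det([[0, x + 1, 0], [0, 0, -1], [0, 0, x + 1]]) - (0)·det([[0, x + 1, 0], [0, 0, x + 1], [0, 0, 0]]).

Evaluating gives χ_A(x) = x^4 + 4x^3 + 6x^2 + 4x + 1 = (x + 1)^4.

χ_A(x) = (x + 1)^4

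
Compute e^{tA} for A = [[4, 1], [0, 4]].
A has Jordan form J = [[4, 1], [0, 4]] with A = PJP^{-1}, so e^{tA} = P e^{tJ} P^{-1}.

For a Jordan block J_k(λ), e^{tJ_k(λ)} = e^{λt} · (I + tN + t^2 N^2/2! + ... + t^{k-1} N^{k-1}/(k-1)!) where N is the nilpotent superdiagonal part.

Assembling the blocks and conjugating back gives the entries of e^{tA} as shown above.

e^{tA} = [[e^{4*t}, t*e^{4*t}], [0, e^{4*t}]]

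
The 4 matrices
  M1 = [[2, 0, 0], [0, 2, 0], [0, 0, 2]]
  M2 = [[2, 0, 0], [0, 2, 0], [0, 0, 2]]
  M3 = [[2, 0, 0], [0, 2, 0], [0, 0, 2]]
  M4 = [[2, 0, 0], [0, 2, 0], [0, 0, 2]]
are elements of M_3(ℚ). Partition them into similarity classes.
Characteristic polynomials: χ_{M1} = (x - 2)^3, χ_{M2} = (x - 2)^3, χ_{M3} = (x - 2)^3, χ_{M4} = (x - 2)^3.

{M1, M2, M3, M4}: invariant factors x - 2, x - 2, x - 2.

Matrices are similar if and only if their invariant-factor lists agree; the partition into similarity classes is {M1, M2, M3, M4}.

1 class: {M1, M2, M3, M4}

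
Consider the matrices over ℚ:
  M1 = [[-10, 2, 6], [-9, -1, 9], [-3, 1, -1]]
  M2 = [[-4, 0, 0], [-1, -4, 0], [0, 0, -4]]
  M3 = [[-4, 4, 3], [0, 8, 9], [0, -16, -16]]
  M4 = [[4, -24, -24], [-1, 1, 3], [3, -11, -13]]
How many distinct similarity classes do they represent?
2 classes: {M1, M2, M3}, {M4}

Characteristic polynomials: χ_{M1} = (x + 4)^3, χ_{M2} = (x + 4)^3, χ_{M3} = (x + 4)^3, χ_{M4} = (x + 2)^2(x + 4).

{M1, M2, M3}: invariant factors x + 4, (x + 4)^2.

{M4}: invariant factors (x + 2)^2(x + 4).

Matrices are similar if and only if their invariant-factor lists agree; the partition into similarity classes is {M1, M2, M3}, {M4}.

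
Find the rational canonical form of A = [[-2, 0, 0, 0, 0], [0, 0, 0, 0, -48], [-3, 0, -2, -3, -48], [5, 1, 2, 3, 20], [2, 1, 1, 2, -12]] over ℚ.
The invariant factors of A (the non-unit diagonal entries of the Smith normal form of xI - A over ℚ[x]) are x + 2, (x + 2)^2(x + 3)(x + 4), each dividing the next. The characteristic polynomial is their product, (x + 2)^3(x + 3)(x + 4).

The rational canonical form is the block-diagonal matrix of companion matrices C(f_i):
R = [[-2, 0, 0, 0, 0], [0, 0, 0, 0, -48], [0, 1, 0, 0, -76], [0, 0, 1, 0, -44], [0, 0, 0, 1, -11]].

R = [[-2, 0, 0, 0, 0], [0, 0, 0, 0, -48], [0, 1, 0, 0, -76], [0, 0, 1, 0, -44], [0, 0, 0, 1, -11]]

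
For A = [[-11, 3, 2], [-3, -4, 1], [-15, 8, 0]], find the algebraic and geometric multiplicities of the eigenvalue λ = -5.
algebraic multiplicity 3, geometric multiplicity 1

The characteristic polynomial is (x + 5)^3, so the factor x + 5 appears with exponent 3: the algebraic multiplicity is 3.

rank(A + 5I) = 2, so the eigenspace has dimension 3 - 2 = 1: the geometric multiplicity is 1.

Since 1 < 3, A is not diagonalizable.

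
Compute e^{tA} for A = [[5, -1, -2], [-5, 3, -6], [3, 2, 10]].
A has Jordan form J = [[6, 1, 0], [0, 6, 1], [0, 0, 6]] with A = PJP^{-1}, so e^{tA} = P e^{tJ} P^{-1}.

For a Jordan block J_k(λ), e^{tJ_k(λ)} = e^{λt} · (I + tN + t^2 N^2/2! + ... + t^{k-1} N^{k-1}/(k-1)!) where N is the nilpotent superdiagonal part.

Assembling the blocks and conjugating back gives the entries of e^{tA} as shown above.

e^{tA} = [[(1 - t)*e^{6*t}, -t*e^{6*t}, -2*t*e^{6*t}], [t*(t - 5)*e^{6*t}, (t^2 - 3*t + 1)*e^{6*t}, 2*t*(t - 3)*e^{6*t}], [t*(6 - t)*e^{6*t}/2, t*(4 - t)*e^{6*t}/2, (-t^2 + 4*t + 1)*e^{6*t}]]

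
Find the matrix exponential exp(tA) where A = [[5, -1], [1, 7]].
A has Jordan form J = [[6, 1], [0, 6]] with A = PJP^{-1}, so e^{tA} = P e^{tJ} P^{-1}.

For a Jordan block J_k(λ), e^{tJ_k(λ)} = e^{λt} · (I + tN + t^2 N^2/2! + ... + t^{k-1} N^{k-1}/(k-1)!) where N is the nilpotent superdiagonal part.

Assembling the blocks and conjugating back gives the entries of e^{tA} as shown above.

e^{tA} = [[(1 - t)*e^{6*t}, -t*e^{6*t}], [t*e^{6*t}, (t + 1)*e^{6*t}]]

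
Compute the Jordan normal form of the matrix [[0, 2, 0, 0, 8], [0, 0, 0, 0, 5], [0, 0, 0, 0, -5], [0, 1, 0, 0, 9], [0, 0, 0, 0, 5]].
J = [[0, 1, 0, 0, 0], [0, 0, 0, 0, 0], [0, 0, 0, 0, 0], [0, 0, 0, 0, 0], [0, 0, 0, 0, 5]]

The characteristic polynomial is det(xI - A) = x^4(x - 5), so the eigenvalues are 0 (algebraic multiplicity 4), 5 (algebraic multiplicity 1).

For λ = 0: rank(A) = 2, rank(A^2) = 1. The eigenspace has dimension 5 - 2 = 3, so there are 3 Jordan blocks; the rank sequence gives block sizes [2, 1, 1].

For λ = 5: algebraic multiplicity 1 gives one 1×1 block.

Assembling the blocks gives the Jordan form J above.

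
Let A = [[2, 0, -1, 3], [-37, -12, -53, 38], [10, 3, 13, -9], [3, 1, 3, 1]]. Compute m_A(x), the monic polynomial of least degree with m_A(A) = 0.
The characteristic polynomial factors as (x - 3)^2(x + 1)^2. The minimal polynomial is ∏(x - λ)^{k_λ} where k_λ is the size of the largest Jordan block at λ.

For λ = -1: rank(A + I) = 3, and the largest Jordan block has size 2 (the smallest k with rank((A + I)^k) = rank((A + I)^(k+1))).
For λ = 3: rank(A - 3I) = 3, and the largest Jordan block has size 2 (the smallest k with rank((A - 3I)^k) = rank((A - 3I)^(k+1))).

So m_A(x) = (x - 3)^2(x + 1)^2.

m_A(x) = (x - 3)^2(x + 1)^2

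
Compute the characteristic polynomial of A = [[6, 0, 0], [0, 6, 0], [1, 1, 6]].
xI - A = [[x - 6, 0, 0], [0, x - 6, 0], [-1, -1, x - 6]].

Expanding det(xI - A) along the first row:
det(xI - A) = + (x - 6)·det([[x - 6, 0], [-1, x - 6]]) - (0)·det([[0, 0], [-1, x - 6]]) + (0)·det([[0, x - 6], [-1, -1]]).

Evaluating gives χ_A(x) = x^3 - 18x^2 + 108x - 216 = (x - 6)^3.

χ_A(x) = (x - 6)^3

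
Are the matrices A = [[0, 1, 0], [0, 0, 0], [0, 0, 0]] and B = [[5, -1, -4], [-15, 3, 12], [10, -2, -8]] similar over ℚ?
Two matrices over a field are similar if and only if they have the same invariant factors.

Both A and B have characteristic polynomial x^3 and minimal polynomial x^2. Computing further, both have invariant factors x, x^2. Hence A and B are similar.

Yes.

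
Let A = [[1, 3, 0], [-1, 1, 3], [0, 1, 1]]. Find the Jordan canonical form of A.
J = [[1, 1, 0], [0, 1, 1], [0, 0, 1]]

The characteristic polynomial is det(xI - A) = (x - 1)^3, so the eigenvalues are 1 (algebraic multiplicity 3).

For λ = 1: rank(A - I) = 2, rank((A - I)^2) = 1, rank((A - I)^3) = 0. The eigenspace has dimension 3 - 2 = 1, so there is 1 Jordan block; the rank sequence gives block sizes [3].

Assembling the blocks gives the Jordan form J above.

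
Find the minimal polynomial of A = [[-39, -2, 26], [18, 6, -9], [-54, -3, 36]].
m_A(x) = (x - 3)^2(x + 3)

The characteristic polynomial factors as (x - 3)^2(x + 3). The minimal polynomial is ∏(x - λ)^{k_λ} where k_λ is the size of the largest Jordan block at λ.

For λ = -3: rank(A + 3I) = 2, and the largest Jordan block has size 1 (the smallest k with rank((A + 3I)^k) = rank((A + 3I)^(k+1))).
For λ = 3: rank(A - 3I) = 2, and the largest Jordan block has size 2 (the smallest k with rank((A - 3I)^k) = rank((A - 3I)^(k+1))).

So m_A(x) = (x - 3)^2(x + 3).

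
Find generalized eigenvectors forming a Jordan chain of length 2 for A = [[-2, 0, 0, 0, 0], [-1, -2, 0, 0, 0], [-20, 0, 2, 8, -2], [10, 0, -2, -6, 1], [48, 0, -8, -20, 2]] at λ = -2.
v_1 = [[1, 0, 2, 2, 2]]^T, v_2 = [[0, -1, 0, 0, 0]]^T

We seek v_1 ∈ ker((A + 2I)^2) \ ker(A + 2I), then set v_{i+1} = (A + 2I) v_i.

One such chain is v_1 = [[1, 0, 2, 2, 2]]^T, v_2 = [[0, -1, 0, 0, 0]]^T. Check: (A + 2I) v_2 = [[0, 0, 0, 0, 0]]^T = 0.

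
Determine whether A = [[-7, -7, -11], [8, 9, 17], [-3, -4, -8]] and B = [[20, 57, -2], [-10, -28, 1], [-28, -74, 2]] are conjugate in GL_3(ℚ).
Yes.

Two matrices over a field are similar if and only if they have the same invariant factors.

Both A and B have characteristic polynomial (x + 2)^3 and minimal polynomial (x + 2)^3. Computing further, both have invariant factors (x + 2)^3. Hence A and B are similar.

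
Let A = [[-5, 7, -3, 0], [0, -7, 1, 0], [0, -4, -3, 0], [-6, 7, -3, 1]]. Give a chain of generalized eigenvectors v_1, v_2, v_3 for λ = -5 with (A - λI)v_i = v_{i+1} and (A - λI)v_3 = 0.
v_1 = [[0, 0, 1, 0]]^T, v_2 = [[-3, 1, 2, -3]]^T, v_3 = [[1, 0, 0, 1]]^T

We seek v_1 ∈ ker((A + 5I)^3) \ ker((A + 5I)^2), then set v_{i+1} = (A + 5I) v_i.

One such chain is v_1 = [[0, 0, 1, 0]]^T, v_2 = [[-3, 1, 2, -3]]^T, v_3 = [[1, 0, 0, 1]]^T. Check: (A + 5I) v_3 = [[0, 0, 0, 0]]^T = 0.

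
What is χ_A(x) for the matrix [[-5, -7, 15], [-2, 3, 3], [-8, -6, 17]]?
χ_A(x) = (x - 5)^3

xI - A = [[x + 5, 7, -15], [2, x - 3, -3], [8, 6, x - 17]].

Expanding det(xI - A) along the first row:
det(xI - A) = + (x + 5)·det([[x - 3, -3], [6, x - 17]]) - (7)·det([[2, -3], [8, x - 17]]) + (-15)·det([[2, x - 3], [8, 6]]).

Evaluating gives χ_A(x) = x^3 - 15x^2 + 75x - 125 = (x - 5)^3.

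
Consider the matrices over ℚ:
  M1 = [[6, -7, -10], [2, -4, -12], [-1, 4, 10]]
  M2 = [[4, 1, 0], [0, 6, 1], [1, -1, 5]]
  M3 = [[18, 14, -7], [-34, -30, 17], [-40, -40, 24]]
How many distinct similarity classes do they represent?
3 classes: {M1}, {M2}, {M3}

Characteristic polynomials: χ_{M1} = (x - 4)^3, χ_{M2} = (x - 5)^3, χ_{M3} = (x - 4)^3.

{M1}: invariant factors (x - 4)^3.

{M2}: invariant factors (x - 5)^3.

{M3}: invariant factors x - 4, (x - 4)^2.

Matrices are similar if and only if their invariant-factor lists agree; the partition into similarity classes is {M1}, {M2}, {M3}.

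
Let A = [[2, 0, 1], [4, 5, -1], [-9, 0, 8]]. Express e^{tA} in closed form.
A has Jordan form J = [[5, 1, 0], [0, 5, 1], [0, 0, 5]] with A = PJP^{-1}, so e^{tA} = P e^{tJ} P^{-1}.

For a Jordan block J_k(λ), e^{tJ_k(λ)} = e^{λt} · (I + tN + t^2 N^2/2! + ... + t^{k-1} N^{k-1}/(k-1)!) where N is the nilpotent superdiagonal part.

Assembling the blocks and conjugating back gives the entries of e^{tA} as shown above.

e^{tA} = [[(1 - 3*t)*e^{5*t}, 0, t*e^{5*t}], [t*(8 - 3*t)*e^{5*t}/2, e^{5*t}, t*(t - 2)*e^{5*t}/2], [-9*t*e^{5*t}, 0, (3*t + 1)*e^{5*t}]]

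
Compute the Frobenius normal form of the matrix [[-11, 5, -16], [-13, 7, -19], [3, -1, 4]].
The invariant factors of A (the non-unit diagonal entries of the Smith normal form of xI - A over ℚ[x]) are x^3 + x - 4, each dividing the next. The characteristic polynomial is their product, x^3 + x - 4.

The rational canonical form is the block-diagonal matrix of companion matrices C(f_i):
R = [[0, 0, 4], [1, 0, -1], [0, 1, 0]].

Note the characteristic polynomial does not split into linear factors over ℚ, so A has no Jordan form over ℚ; the rational canonical form exists over any field.

R = [[0, 0, 4], [1, 0, -1], [0, 1, 0]]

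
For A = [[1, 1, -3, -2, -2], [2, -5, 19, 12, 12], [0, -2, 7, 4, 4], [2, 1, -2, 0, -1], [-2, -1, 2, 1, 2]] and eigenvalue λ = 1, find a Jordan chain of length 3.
We seek v_1 ∈ ker((A - I)^3) \ ker((A - I)^2), then set v_{i+1} = (A - I) v_i.

One such chain is v_1 = [[0, 3, 1, 0, 0]]^T, v_2 = [[0, 1, 0, 1, -1]]^T, v_3 = [[1, -6, -2, 1, -1]]^T. Check: (A - I) v_3 = [[0, 0, 0, 0, 0]]^T = 0.

v_1 = [[0, 3, 1, 0, 0]]^T, v_2 = [[0, 1, 0, 1, -1]]^T, v_3 = [[1, -6, -2, 1, -1]]^T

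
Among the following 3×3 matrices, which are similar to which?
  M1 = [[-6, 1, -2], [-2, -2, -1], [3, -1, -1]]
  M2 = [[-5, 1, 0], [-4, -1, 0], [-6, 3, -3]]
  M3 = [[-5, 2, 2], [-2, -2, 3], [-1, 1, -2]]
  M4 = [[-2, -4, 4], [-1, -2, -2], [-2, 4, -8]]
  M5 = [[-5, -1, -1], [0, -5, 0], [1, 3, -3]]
Characteristic polynomials: χ_{M1} = (x + 3)^3, χ_{M2} = (x + 3)^3, χ_{M3} = (x + 3)^3, χ_{M4} = (x + 4)^3, χ_{M5} = (x + 4)^2(x + 5).

{M1, M3}: invariant factors (x + 3)^3.

{M2}: invariant factors x + 3, (x + 3)^2.

{M4}: invariant factors x + 4, (x + 4)^2.

{M5}: invariant factors (x + 4)^2(x + 5).

Matrices are similar if and only if their invariant-factor lists agree; the partition into similarity classes is {M1, M3}, {M2}, {M4}, {M5}.

4 classes: {M1, M3}, {M2}, {M4}, {M5}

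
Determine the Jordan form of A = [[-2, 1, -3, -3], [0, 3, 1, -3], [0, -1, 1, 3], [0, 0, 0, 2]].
J = [[-2, 0, 0, 0], [0, 2, 1, 0], [0, 0, 2, 0], [0, 0, 0, 2]]

The characteristic polynomial is det(xI - A) = (x - 2)^3(x + 2), so the eigenvalues are -2 (algebraic multiplicity 1), 2 (algebraic multiplicity 3).

For λ = -2: algebraic multiplicity 1 gives one 1×1 block.

For λ = 2: rank(A - 2I) = 2, rank((A - 2I)^2) = 1. The eigenspace has dimension 4 - 2 = 2, so there are 2 Jordan blocks; the rank sequence gives block sizes [2, 1].

Assembling the blocks gives the Jordan form J above.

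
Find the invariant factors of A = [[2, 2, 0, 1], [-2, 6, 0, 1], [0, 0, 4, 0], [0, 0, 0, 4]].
The Jordan structure of A has elementary divisors (x - 4)^2, (x - 4), (x - 4). Arranging the block sizes at each eigenvalue in decreasing order and taking row products gives the invariant factors.

Invariant factors (smallest first, each dividing the next): x - 4, x - 4, (x - 4)^2.

Check: the last factor (x - 4)^2 is the minimal polynomial, and the product (x - 4)^4 is the characteristic polynomial.

x - 4, x - 4, (x - 4)^2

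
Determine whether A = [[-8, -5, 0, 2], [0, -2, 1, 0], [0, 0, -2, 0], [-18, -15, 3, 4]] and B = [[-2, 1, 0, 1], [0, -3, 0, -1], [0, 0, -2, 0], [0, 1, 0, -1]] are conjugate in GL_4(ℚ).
Both have characteristic polynomial (x + 2)^4, but the minimal polynomial of A is (x + 2)^3 while the minimal polynomial of B is (x + 2)^2. The minimal polynomial is a similarity invariant, so A and B are not similar.

No.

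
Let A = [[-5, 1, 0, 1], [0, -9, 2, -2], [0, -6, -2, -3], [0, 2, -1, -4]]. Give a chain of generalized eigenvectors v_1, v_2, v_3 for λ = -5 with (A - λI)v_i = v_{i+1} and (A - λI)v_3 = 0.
v_1 = [[0, 0, 1, 0]]^T, v_2 = [[0, 2, 3, -1]]^T, v_3 = [[1, 0, 0, 0]]^T

We seek v_1 ∈ ker((A + 5I)^3) \ ker((A + 5I)^2), then set v_{i+1} = (A + 5I) v_i.

One such chain is v_1 = [[0, 0, 1, 0]]^T, v_2 = [[0, 2, 3, -1]]^T, v_3 = [[1, 0, 0, 0]]^T. Check: (A + 5I) v_3 = [[0, 0, 0, 0]]^T = 0.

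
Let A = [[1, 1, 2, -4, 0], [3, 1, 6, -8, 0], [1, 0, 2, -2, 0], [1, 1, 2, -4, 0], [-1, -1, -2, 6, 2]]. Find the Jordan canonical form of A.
The characteristic polynomial is det(xI - A) = x^4(x - 2), so the eigenvalues are 0 (algebraic multiplicity 4), 2 (algebraic multiplicity 1).

For λ = 0: rank(A) = 3, rank(A^2) = 2, rank(A^3) = 1. The eigenspace has dimension 5 - 3 = 2, so there are 2 Jordan blocks; the rank sequence gives block sizes [3, 1].

For λ = 2: algebraic multiplicity 1 gives one 1×1 block.

Assembling the blocks gives the Jordan form J above.

J = [[0, 1, 0, 0, 0], [0, 0, 1, 0, 0], [0, 0, 0, 0, 0], [0, 0, 0, 0, 0], [0, 0, 0, 0, 2]]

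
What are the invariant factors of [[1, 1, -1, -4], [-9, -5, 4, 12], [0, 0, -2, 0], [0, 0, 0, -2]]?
x + 2, (x + 2)^3

The Jordan structure of A has elementary divisors (x + 2)^3, (x + 2). Arranging the block sizes at each eigenvalue in decreasing order and taking row products gives the invariant factors.

Invariant factors (smallest first, each dividing the next): x + 2, (x + 2)^3.

Check: the last factor (x + 2)^3 is the minimal polynomial, and the product (x + 2)^4 is the characteristic polynomial.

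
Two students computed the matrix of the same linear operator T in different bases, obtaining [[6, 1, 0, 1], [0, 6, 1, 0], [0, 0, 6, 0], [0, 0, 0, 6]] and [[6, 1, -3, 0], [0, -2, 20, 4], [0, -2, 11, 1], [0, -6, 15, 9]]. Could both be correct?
Two matrices over a field are similar if and only if they have the same invariant factors.

Both A and B have characteristic polynomial (x - 6)^4 and minimal polynomial (x - 6)^3. Computing further, both have invariant factors x - 6, (x - 6)^3. Hence A and B are similar.

Yes.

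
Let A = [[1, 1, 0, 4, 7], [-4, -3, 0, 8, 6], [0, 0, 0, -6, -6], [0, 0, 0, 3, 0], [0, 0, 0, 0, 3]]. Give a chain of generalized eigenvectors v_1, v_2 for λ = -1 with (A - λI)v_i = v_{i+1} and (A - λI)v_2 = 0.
We seek v_1 ∈ ker((A + I)^2) \ ker(A + I), then set v_{i+1} = (A + I) v_i.

One such chain is v_1 = [[0, 1, 0, 0, 0]]^T, v_2 = [[1, -2, 0, 0, 0]]^T. Check: (A + I) v_2 = [[0, 0, 0, 0, 0]]^T = 0.

v_1 = [[0, 1, 0, 0, 0]]^T, v_2 = [[1, -2, 0, 0, 0]]^T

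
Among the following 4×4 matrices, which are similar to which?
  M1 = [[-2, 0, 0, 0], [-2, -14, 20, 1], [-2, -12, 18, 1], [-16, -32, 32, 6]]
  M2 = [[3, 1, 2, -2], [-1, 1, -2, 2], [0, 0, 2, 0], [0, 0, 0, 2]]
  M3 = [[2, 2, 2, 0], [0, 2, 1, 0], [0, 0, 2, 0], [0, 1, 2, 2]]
Characteristic polynomials: χ_{M1} = (x - 6)^2(x + 2)^2, χ_{M2} = (x - 2)^4, χ_{M3} = (x - 2)^4.

{M1}: invariant factors x + 2, (x - 6)^2(x + 2).

{M2}: invariant factors x - 2, x - 2, (x - 2)^2.

{M3}: invariant factors x - 2, (x - 2)^3.

Matrices are similar if and only if their invariant-factor lists agree; the partition into similarity classes is {M1}, {M2}, {M3}.

3 classes: {M1}, {M2}, {M3}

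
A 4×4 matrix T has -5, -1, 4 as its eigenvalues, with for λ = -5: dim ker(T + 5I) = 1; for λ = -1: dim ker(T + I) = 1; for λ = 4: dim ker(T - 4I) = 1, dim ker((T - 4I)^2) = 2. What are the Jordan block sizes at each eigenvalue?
Jordan blocks: (-5, 1), (-1, 1), (4, 2)

λ = -5: successive nullity increments [1] count blocks of size ≥ k; block sizes are [1].
λ = -1: successive nullity increments [1] count blocks of size ≥ k; block sizes are [1].
λ = 4: successive nullity increments [1, 1] count blocks of size ≥ k; block sizes are [2].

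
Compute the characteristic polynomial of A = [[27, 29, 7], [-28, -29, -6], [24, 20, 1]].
xI - A = [[x - 27, -29, -7], [28, x + 29, 6], [-24, -20, x - 1]].

Expanding det(xI - A) along the first row:
det(xI - A) = + (x - 27)·det([[x + 29, 6], [-20, x - 1]]) - (-29)·det([[28, 6], [-24, x - 1]]) + (-7)·det([[28, x + 29], [-24, -20]]).

Evaluating gives χ_A(x) = x^3 + x^2 - 21x - 45 = (x - 5)(x + 3)^2.

χ_A(x) = (x - 5)(x + 3)^2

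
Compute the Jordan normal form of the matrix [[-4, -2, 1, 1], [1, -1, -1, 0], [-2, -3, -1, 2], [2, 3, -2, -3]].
The characteristic polynomial is det(xI - A) = (x + 2)^3(x + 3), so the eigenvalues are -3 (algebraic multiplicity 1), -2 (algebraic multiplicity 3).

For λ = -3: algebraic multiplicity 1 gives one 1×1 block.

For λ = -2: rank(A + 2I) = 3, rank((A + 2I)^2) = 2, rank((A + 2I)^3) = 1. The eigenspace has dimension 4 - 3 = 1, so there is 1 Jordan block; the rank sequence gives block sizes [3].

Assembling the blocks gives the Jordan form J above.

J = [[-3, 0, 0, 0], [0, -2, 1, 0], [0, 0, -2, 1], [0, 0, 0, -2]]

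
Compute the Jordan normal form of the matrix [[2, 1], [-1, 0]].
The characteristic polynomial is det(xI - A) = (x - 1)^2, so the eigenvalues are 1 (algebraic multiplicity 2).

For λ = 1: rank(A - I) = 1, rank((A - I)^2) = 0. The eigenspace has dimension 2 - 1 = 1, so there is 1 Jordan block; the rank sequence gives block sizes [2].

Assembling the blocks gives the Jordan form J above.

J = [[1, 1], [0, 1]]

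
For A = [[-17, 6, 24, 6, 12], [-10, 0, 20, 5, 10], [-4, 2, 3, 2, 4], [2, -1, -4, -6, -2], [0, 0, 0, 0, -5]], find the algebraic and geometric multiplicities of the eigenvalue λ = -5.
algebraic multiplicity 5, geometric multiplicity 4

The characteristic polynomial is (x + 5)^5, so the factor x + 5 appears with exponent 5: the algebraic multiplicity is 5.

rank(A + 5I) = 1, so the eigenspace has dimension 5 - 1 = 4: the geometric multiplicity is 4.

Since 4 < 5, A is not diagonalizable.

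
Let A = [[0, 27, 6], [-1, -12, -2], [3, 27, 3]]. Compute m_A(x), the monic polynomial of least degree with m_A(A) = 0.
m_A(x) = (x + 3)^2

The characteristic polynomial factors as (x + 3)^3. The minimal polynomial is ∏(x - λ)^{k_λ} where k_λ is the size of the largest Jordan block at λ.

For λ = -3: rank(A + 3I) = 1, and the largest Jordan block has size 2 (the smallest k with rank((A + 3I)^k) = rank((A + 3I)^(k+1))).

So m_A(x) = (x + 3)^2.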